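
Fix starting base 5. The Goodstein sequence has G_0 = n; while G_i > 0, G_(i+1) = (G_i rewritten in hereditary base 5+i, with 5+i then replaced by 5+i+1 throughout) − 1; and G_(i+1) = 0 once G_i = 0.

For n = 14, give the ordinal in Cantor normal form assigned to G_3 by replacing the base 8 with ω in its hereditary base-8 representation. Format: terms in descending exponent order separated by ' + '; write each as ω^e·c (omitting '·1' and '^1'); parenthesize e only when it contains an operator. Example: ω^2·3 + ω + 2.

G_0=14  [base 5] 2·5 + 4  →[5↦6]→  2·6 + 4 = 16  −1 ⇒ G_1=15
G_1=15  [base 6] 2·6 + 3  →[6↦7]→  2·7 + 3 = 17  −1 ⇒ G_2=16
G_2=16  [base 7] 2·7 + 2  →[7↦8]→  2·8 + 2 = 18  −1 ⇒ G_3=17
G_3=17  [base 8] 2·8 + 1  →[8↦9]→  2·9 + 1 = 19  −1 ⇒ G_4=18

ω·2 + 1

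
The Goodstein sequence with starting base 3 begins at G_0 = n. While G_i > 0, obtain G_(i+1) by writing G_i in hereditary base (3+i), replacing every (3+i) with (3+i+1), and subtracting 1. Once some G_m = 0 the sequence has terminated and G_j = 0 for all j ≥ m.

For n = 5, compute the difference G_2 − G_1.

base 3: 5 = 3 + 2; at 4: 4 + 2 = 6; next = 5
base 4: 5 = 4 + 1; at 5: 5 + 1 = 6; next = 5

0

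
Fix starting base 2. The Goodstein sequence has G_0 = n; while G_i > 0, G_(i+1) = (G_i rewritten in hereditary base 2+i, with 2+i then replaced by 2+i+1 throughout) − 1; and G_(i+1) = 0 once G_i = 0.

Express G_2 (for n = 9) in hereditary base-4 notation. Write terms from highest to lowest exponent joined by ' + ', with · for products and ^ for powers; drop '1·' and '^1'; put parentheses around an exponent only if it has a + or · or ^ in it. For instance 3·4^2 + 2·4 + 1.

3·4^4 + 3·4^3 + 3·4^2 + 3·4 + 3

G_0 = 9. HB_2(9) = 2^(2 + 1) + 1. Bump = 82. G_1 = 81.
G_1 = 81. HB_3(81) = 3^(3 + 1). Bump = 1024. G_2 = 1023.
G_2 = 1023. HB_4(1023) = 3·4^4 + 3·4^3 + 3·4^2 + 3·4 + 3. Bump = 9843. G_3 = 9842.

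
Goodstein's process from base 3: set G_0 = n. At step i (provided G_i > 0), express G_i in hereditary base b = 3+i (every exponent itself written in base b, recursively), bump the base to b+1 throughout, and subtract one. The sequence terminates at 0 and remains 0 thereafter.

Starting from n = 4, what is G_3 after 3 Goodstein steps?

base 3: 4 = 3 + 1; at 4: 4 + 1 = 5; next = 4
base 4: 4 = 4; at 5: 5 = 5; next = 4
base 5: 4 = 4; at 6: 4 = 4; next = 3
base 6: 3 = 3; at 7: 3 = 3; next = 2

3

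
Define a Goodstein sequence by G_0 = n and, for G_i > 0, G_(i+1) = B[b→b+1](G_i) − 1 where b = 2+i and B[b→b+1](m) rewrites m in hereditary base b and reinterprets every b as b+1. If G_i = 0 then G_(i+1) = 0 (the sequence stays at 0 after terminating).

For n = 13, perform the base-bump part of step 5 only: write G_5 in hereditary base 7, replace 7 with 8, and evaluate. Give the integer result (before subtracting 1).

13 —HB2→ 2^(2 + 1) + 2^2 + 1 —bump→ 3^(3 + 1) + 3^3 + 1 = 109 —(−1)→ 108
108 —HB3→ 3^(3 + 1) + 3^3 —bump→ 4^(4 + 1) + 4^4 = 1280 —(−1)→ 1279
1279 —HB4→ 4^(4 + 1) + 3·4^3 + 3·4^2 + 3·4 + 3 —bump→ 5^(5 + 1) + 3·5^3 + 3·5^2 + 3·5 + 3 = 16093 —(−1)→ 16092
16092 —HB5→ 5^(5 + 1) + 3·5^3 + 3·5^2 + 3·5 + 2 —bump→ 6^(6 + 1) + 3·6^3 + 3·6^2 + 3·6 + 2 = 280712 —(−1)→ 280711
280711 —HB6→ 6^(6 + 1) + 3·6^3 + 3·6^2 + 3·6 + 1 —bump→ 7^(7 + 1) + 3·7^3 + 3·7^2 + 3·7 + 1 = 5765999 —(−1)→ 5765998
5765998 —HB7→ 7^(7 + 1) + 3·7^3 + 3·7^2 + 3·7 —bump→ 8^(8 + 1) + 3·8^3 + 3·8^2 + 3·8 = 134219480 —(−1)→ 134219479

134219480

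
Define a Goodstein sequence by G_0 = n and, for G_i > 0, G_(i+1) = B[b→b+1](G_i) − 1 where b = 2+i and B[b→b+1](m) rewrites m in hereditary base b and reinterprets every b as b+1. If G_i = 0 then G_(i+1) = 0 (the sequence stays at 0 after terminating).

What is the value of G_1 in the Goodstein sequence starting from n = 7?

step 0: 7 = 2^2 + 2 + 1; sub 3 for 2: 3^3 + 3 + 1; = 31; G_1 = 31−1 = 30
step 1: 30 = 3^3 + 3; sub 4 for 3: 4^4 + 4; = 260; G_2 = 260−1 = 259

30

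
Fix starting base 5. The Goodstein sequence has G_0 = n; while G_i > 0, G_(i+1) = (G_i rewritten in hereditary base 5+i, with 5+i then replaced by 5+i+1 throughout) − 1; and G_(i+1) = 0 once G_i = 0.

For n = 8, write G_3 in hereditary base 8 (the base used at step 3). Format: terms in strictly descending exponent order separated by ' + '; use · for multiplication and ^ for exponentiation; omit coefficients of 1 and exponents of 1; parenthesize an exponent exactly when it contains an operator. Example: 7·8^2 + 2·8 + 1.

8

base 5: 8 = 5 + 3; at 6: 6 + 3 = 9; next = 8
base 6: 8 = 6 + 2; at 7: 7 + 2 = 9; next = 8
base 7: 8 = 7 + 1; at 8: 8 + 1 = 9; next = 8
base 8: 8 = 8; at 9: 9 = 9; next = 8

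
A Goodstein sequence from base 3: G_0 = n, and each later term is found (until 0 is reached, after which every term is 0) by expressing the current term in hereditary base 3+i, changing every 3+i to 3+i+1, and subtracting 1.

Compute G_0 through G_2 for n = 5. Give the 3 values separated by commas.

base 3: 5 = 3 + 2; at 4: 4 + 2 = 6; next = 5
base 4: 5 = 4 + 1; at 5: 5 + 1 = 6; next = 5

5, 5, 5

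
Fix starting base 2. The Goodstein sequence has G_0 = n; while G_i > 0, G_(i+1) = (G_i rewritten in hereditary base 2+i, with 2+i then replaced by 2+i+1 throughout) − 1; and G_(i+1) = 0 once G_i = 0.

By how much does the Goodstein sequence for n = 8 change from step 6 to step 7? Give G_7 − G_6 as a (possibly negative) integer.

G_0 = 8. HB_2(8) = 2^(2 + 1). Bump = 81. G_1 = 80.
G_1 = 80. HB_3(80) = 2·3^3 + 2·3^2 + 2·3 + 2. Bump = 554. G_2 = 553.
G_2 = 553. HB_4(553) = 2·4^4 + 2·4^2 + 2·4 + 1. Bump = 6311. G_3 = 6310.
G_3 = 6310. HB_5(6310) = 2·5^5 + 2·5^2 + 2·5. Bump = 93396. G_4 = 93395.
G_4 = 93395. HB_6(93395) = 2·6^6 + 2·6^2 + 6 + 5. Bump = 1647196. G_5 = 1647195.
G_5 = 1647195. HB_7(1647195) = 2·7^7 + 2·7^2 + 7 + 4. Bump = 33554572. G_6 = 33554571.
G_6 = 33554571. HB_8(33554571) = 2·8^8 + 2·8^2 + 8 + 3. Bump = 774841152. G_7 = 774841151.

741286580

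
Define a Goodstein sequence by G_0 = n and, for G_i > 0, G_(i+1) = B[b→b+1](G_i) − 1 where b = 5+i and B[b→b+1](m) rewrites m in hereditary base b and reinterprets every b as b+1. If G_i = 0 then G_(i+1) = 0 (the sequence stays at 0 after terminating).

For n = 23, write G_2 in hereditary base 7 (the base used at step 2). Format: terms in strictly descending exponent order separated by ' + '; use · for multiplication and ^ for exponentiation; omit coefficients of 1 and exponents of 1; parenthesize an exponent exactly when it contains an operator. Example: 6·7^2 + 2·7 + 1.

4·7 + 1

(0) 23|_5 = 4·5 + 3 ↦ 4·6 + 3|_6 = 27 ⇒ 26
(1) 26|_6 = 4·6 + 2 ↦ 4·7 + 2|_7 = 30 ⇒ 29
(2) 29|_7 = 4·7 + 1 ↦ 4·8 + 1|_8 = 33 ⇒ 32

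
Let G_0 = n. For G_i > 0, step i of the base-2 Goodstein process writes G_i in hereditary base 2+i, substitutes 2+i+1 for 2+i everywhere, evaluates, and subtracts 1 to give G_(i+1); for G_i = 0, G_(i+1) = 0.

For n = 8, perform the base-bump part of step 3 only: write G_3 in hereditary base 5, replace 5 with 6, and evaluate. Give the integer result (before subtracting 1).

93396

[0] 8 ≡ 2^(2 + 1) (base 2). Lift 3: 81. −1: 80.
[1] 80 ≡ 2·3^3 + 2·3^2 + 2·3 + 2 (base 3). Lift 4: 554. −1: 553.
[2] 553 ≡ 2·4^4 + 2·4^2 + 2·4 + 1 (base 4). Lift 5: 6311. −1: 6310.
[3] 6310 ≡ 2·5^5 + 2·5^2 + 2·5 (base 5). Lift 6: 93396. −1: 93395.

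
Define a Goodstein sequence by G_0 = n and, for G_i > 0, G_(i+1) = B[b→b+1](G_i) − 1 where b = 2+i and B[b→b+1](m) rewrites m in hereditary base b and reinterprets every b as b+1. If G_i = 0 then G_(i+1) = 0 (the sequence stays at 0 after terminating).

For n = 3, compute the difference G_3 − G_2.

-1

3 —HB2→ 2 + 1 —bump→ 3 + 1 = 4 —(−1)→ 3
3 —HB3→ 3 —bump→ 4 = 4 —(−1)→ 3
3 —HB4→ 3 —bump→ 3 = 3 —(−1)→ 2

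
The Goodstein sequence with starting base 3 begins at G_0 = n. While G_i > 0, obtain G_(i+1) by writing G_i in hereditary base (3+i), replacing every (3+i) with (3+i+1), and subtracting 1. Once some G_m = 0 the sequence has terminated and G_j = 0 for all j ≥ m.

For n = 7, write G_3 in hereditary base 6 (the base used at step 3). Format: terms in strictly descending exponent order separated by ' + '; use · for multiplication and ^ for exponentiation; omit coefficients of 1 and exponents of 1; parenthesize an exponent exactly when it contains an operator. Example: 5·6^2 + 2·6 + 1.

base 3: 7 = 2·3 + 1; at 4: 2·4 + 1 = 9; next = 8
base 4: 8 = 2·4; at 5: 2·5 = 10; next = 9
base 5: 9 = 5 + 4; at 6: 6 + 4 = 10; next = 9

6 + 3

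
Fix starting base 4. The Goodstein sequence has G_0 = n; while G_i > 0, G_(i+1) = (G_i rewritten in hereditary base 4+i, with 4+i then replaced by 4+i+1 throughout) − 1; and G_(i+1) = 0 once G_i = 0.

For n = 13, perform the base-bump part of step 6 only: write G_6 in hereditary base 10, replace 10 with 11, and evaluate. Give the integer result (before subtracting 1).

base 4: 13 = 3·4 + 1; at 5: 3·5 + 1 = 16; next = 15
base 5: 15 = 3·5; at 6: 3·6 = 18; next = 17
base 6: 17 = 2·6 + 5; at 7: 2·7 + 5 = 19; next = 18
base 7: 18 = 2·7 + 4; at 8: 2·8 + 4 = 20; next = 19
base 8: 19 = 2·8 + 3; at 9: 2·9 + 3 = 21; next = 20
base 9: 20 = 2·9 + 2; at 10: 2·10 + 2 = 22; next = 21
base 10: 21 = 2·10 + 1; at 11: 2·11 + 1 = 23; next = 22

23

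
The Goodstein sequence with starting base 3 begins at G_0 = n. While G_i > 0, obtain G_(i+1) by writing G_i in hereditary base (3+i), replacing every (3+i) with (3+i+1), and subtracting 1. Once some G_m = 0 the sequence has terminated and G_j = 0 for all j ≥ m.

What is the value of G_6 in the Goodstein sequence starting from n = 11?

47

base 3: 11 = 3^2 + 2; at 4: 4^2 + 2 = 18; next = 17
base 4: 17 = 4^2 + 1; at 5: 5^2 + 1 = 26; next = 25
base 5: 25 = 5^2; at 6: 6^2 = 36; next = 35
base 6: 35 = 5·6 + 5; at 7: 5·7 + 5 = 40; next = 39
base 7: 39 = 5·7 + 4; at 8: 5·8 + 4 = 44; next = 43
base 8: 43 = 5·8 + 3; at 9: 5·9 + 3 = 48; next = 47
base 9: 47 = 5·9 + 2; at 10: 5·10 + 2 = 52; next = 51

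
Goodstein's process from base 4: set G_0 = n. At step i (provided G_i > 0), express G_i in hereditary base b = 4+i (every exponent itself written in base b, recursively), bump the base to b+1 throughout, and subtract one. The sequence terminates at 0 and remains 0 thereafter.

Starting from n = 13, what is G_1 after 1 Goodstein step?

15

base 4: 13 = 3·4 + 1; at 5: 3·5 + 1 = 16; next = 15
base 5: 15 = 3·5; at 6: 3·6 = 18; next = 17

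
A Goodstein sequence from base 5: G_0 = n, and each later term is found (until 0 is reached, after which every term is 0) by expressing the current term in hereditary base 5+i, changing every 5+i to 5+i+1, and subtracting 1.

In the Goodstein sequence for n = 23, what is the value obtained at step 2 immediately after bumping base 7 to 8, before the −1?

33

G_0 = 23. HB_5(23) = 4·5 + 3. Bump = 27. G_1 = 26.
G_1 = 26. HB_6(26) = 4·6 + 2. Bump = 30. G_2 = 29.
G_2 = 29. HB_7(29) = 4·7 + 1. Bump = 33. G_3 = 32.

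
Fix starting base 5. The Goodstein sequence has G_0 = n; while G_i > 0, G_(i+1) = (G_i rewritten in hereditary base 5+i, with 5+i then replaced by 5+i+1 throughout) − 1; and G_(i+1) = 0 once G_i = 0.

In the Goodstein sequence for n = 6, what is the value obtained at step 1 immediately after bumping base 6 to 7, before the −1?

(0) 6|_5 = 5 + 1 ↦ 6 + 1|_6 = 7 ⇒ 6
(1) 6|_6 = 6 ↦ 7|_7 = 7 ⇒ 6

7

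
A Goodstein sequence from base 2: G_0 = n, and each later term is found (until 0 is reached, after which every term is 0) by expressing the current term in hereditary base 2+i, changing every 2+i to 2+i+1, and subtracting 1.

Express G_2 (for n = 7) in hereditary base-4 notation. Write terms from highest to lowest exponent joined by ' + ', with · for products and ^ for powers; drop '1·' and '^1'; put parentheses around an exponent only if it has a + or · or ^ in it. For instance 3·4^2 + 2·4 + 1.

4^4 + 3

(0) 7|_2 = 2^2 + 2 + 1 ↦ 3^3 + 3 + 1|_3 = 31 ⇒ 30
(1) 30|_3 = 3^3 + 3 ↦ 4^4 + 4|_4 = 260 ⇒ 259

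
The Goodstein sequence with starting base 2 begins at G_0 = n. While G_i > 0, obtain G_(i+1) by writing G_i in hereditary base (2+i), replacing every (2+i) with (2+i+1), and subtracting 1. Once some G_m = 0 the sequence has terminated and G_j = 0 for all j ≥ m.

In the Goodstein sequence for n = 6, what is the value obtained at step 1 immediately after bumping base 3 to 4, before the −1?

(0) 6|_2 = 2^2 + 2 ↦ 3^3 + 3|_3 = 30 ⇒ 29
(1) 29|_3 = 3^3 + 2 ↦ 4^4 + 2|_4 = 258 ⇒ 257

258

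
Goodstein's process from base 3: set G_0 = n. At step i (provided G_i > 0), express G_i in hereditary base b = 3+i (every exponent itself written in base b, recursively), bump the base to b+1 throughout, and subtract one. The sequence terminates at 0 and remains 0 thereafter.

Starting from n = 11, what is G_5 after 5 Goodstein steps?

43

step 0: 11 = 3^2 + 2; sub 4 for 3: 4^2 + 2; = 18; G_1 = 18−1 = 17
step 1: 17 = 4^2 + 1; sub 5 for 4: 5^2 + 1; = 26; G_2 = 26−1 = 25
step 2: 25 = 5^2; sub 6 for 5: 6^2; = 36; G_3 = 36−1 = 35
step 3: 35 = 5·6 + 5; sub 7 for 6: 5·7 + 5; = 40; G_4 = 40−1 = 39
step 4: 39 = 5·7 + 4; sub 8 for 7: 5·8 + 4; = 44; G_5 = 44−1 = 43
step 5: 43 = 5·8 + 3; sub 9 for 8: 5·9 + 3; = 48; G_6 = 48−1 = 47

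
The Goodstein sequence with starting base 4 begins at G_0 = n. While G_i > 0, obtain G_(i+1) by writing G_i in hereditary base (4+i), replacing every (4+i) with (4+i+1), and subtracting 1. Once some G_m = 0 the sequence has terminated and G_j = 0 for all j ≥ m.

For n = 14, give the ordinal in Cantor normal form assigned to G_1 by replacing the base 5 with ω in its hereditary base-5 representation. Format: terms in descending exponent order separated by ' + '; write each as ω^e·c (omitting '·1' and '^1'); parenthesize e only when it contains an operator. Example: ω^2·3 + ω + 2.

i=0: 14 = 3·4 + 2 (b=4); 4→5: 3·5 + 2 = 17; 17−1 = 16
i=1: 16 = 3·5 + 1 (b=5); 5→6: 3·6 + 1 = 19; 19−1 = 18

ω·3 + 1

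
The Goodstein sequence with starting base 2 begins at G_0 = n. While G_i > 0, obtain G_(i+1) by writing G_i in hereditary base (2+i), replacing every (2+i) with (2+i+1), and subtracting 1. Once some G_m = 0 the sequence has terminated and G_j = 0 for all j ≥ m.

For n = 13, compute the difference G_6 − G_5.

G_0 = 13. HB_2(13) = 2^(2 + 1) + 2^2 + 1. Bump = 109. G_1 = 108.
G_1 = 108. HB_3(108) = 3^(3 + 1) + 3^3. Bump = 1280. G_2 = 1279.
G_2 = 1279. HB_4(1279) = 4^(4 + 1) + 3·4^3 + 3·4^2 + 3·4 + 3. Bump = 16093. G_3 = 16092.
G_3 = 16092. HB_5(16092) = 5^(5 + 1) + 3·5^3 + 3·5^2 + 3·5 + 2. Bump = 280712. G_4 = 280711.
G_4 = 280711. HB_6(280711) = 6^(6 + 1) + 3·6^3 + 3·6^2 + 3·6 + 1. Bump = 5765999. G_5 = 5765998.
G_5 = 5765998. HB_7(5765998) = 7^(7 + 1) + 3·7^3 + 3·7^2 + 3·7. Bump = 134219480. G_6 = 134219479.

128453481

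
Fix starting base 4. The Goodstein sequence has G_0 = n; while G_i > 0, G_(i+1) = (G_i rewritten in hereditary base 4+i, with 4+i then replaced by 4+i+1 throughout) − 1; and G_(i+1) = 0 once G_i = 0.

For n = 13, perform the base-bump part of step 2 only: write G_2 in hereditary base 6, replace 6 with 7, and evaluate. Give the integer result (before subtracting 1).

19

[0] 13 ≡ 3·4 + 1 (base 4). Lift 5: 16. −1: 15.
[1] 15 ≡ 3·5 (base 5). Lift 6: 18. −1: 17.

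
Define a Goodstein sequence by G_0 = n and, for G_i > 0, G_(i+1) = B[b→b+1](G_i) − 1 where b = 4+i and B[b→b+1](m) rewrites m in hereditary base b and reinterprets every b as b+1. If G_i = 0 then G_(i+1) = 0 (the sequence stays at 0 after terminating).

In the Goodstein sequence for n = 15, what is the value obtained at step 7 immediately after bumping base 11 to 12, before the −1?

28

G_0 = 15. HB_4(15) = 3·4 + 3. Bump = 18. G_1 = 17.
G_1 = 17. HB_5(17) = 3·5 + 2. Bump = 20. G_2 = 19.
G_2 = 19. HB_6(19) = 3·6 + 1. Bump = 22. G_3 = 21.
G_3 = 21. HB_7(21) = 3·7. Bump = 24. G_4 = 23.
G_4 = 23. HB_8(23) = 2·8 + 7. Bump = 25. G_5 = 24.
G_5 = 24. HB_9(24) = 2·9 + 6. Bump = 26. G_6 = 25.
G_6 = 25. HB_10(25) = 2·10 + 5. Bump = 27. G_7 = 26.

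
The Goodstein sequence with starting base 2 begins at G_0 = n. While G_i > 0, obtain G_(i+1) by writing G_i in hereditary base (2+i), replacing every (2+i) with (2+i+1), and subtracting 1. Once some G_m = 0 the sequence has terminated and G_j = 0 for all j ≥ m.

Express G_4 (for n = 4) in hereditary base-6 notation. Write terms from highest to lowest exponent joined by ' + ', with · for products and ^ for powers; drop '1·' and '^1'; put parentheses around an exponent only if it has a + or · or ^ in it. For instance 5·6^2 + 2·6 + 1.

base 2: 4 = 2^2; at 3: 3^3 = 27; next = 26
base 3: 26 = 2·3^2 + 2·3 + 2; at 4: 2·4^2 + 2·4 + 2 = 42; next = 41
base 4: 41 = 2·4^2 + 2·4 + 1; at 5: 2·5^2 + 2·5 + 1 = 61; next = 60
base 5: 60 = 2·5^2 + 2·5; at 6: 2·6^2 + 2·6 = 84; next = 83
base 6: 83 = 2·6^2 + 6 + 5; at 7: 2·7^2 + 7 + 5 = 110; next = 109

2·6^2 + 6 + 5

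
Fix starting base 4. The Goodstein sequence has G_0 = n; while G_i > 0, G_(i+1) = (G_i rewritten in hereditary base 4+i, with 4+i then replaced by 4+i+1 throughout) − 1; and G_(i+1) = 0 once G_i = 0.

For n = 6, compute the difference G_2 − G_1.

base 4: 6 = 4 + 2; at 5: 5 + 2 = 7; next = 6
base 5: 6 = 5 + 1; at 6: 6 + 1 = 7; next = 6

0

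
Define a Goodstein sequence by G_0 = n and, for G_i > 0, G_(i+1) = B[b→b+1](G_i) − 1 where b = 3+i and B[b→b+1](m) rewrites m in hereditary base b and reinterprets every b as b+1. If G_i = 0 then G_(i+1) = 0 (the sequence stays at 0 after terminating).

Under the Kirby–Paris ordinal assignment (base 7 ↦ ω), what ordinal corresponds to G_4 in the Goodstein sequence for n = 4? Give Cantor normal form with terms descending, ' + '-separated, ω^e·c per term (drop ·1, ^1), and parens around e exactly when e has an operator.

4 —HB3→ 3 + 1 —bump→ 4 + 1 = 5 —(−1)→ 4
4 —HB4→ 4 —bump→ 5 = 5 —(−1)→ 4
4 —HB5→ 4 —bump→ 4 = 4 —(−1)→ 3
3 —HB6→ 3 —bump→ 3 = 3 —(−1)→ 2
2 —HB7→ 2 —bump→ 2 = 2 —(−1)→ 1

2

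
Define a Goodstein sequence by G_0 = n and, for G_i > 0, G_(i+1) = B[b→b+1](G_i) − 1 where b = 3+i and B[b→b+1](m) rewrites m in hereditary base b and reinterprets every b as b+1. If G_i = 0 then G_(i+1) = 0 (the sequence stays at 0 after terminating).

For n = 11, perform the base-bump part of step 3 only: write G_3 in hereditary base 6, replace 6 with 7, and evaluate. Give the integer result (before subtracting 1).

[0] 11 ≡ 3^2 + 2 (base 3). Lift 4: 18. −1: 17.
[1] 17 ≡ 4^2 + 1 (base 4). Lift 5: 26. −1: 25.
[2] 25 ≡ 5^2 (base 5). Lift 6: 36. −1: 35.
[3] 35 ≡ 5·6 + 5 (base 6). Lift 7: 40. −1: 39.

40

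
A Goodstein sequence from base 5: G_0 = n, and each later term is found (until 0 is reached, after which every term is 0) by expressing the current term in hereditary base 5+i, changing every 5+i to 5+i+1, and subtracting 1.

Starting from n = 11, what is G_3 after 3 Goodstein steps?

G_0 = 11. HB_5(11) = 2·5 + 1. Bump = 13. G_1 = 12.
G_1 = 12. HB_6(12) = 2·6. Bump = 14. G_2 = 13.
G_2 = 13. HB_7(13) = 7 + 6. Bump = 14. G_3 = 13.
G_3 = 13. HB_8(13) = 8 + 5. Bump = 14. G_4 = 13.

13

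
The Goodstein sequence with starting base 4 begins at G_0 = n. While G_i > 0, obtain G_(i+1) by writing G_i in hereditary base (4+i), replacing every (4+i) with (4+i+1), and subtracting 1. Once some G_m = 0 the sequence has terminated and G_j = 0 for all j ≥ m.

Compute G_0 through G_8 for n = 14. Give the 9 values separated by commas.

G_0 = 14. HB_4(14) = 3·4 + 2. Bump = 17. G_1 = 16.
G_1 = 16. HB_5(16) = 3·5 + 1. Bump = 19. G_2 = 18.
G_2 = 18. HB_6(18) = 3·6. Bump = 21. G_3 = 20.
G_3 = 20. HB_7(20) = 2·7 + 6. Bump = 22. G_4 = 21.
G_4 = 21. HB_8(21) = 2·8 + 5. Bump = 23. G_5 = 22.
G_5 = 22. HB_9(22) = 2·9 + 4. Bump = 24. G_6 = 23.
G_6 = 23. HB_10(23) = 2·10 + 3. Bump = 25. G_7 = 24.
G_7 = 24. HB_11(24) = 2·11 + 2. Bump = 26. G_8 = 25.

14, 16, 18, 20, 21, 22, 23, 24, 25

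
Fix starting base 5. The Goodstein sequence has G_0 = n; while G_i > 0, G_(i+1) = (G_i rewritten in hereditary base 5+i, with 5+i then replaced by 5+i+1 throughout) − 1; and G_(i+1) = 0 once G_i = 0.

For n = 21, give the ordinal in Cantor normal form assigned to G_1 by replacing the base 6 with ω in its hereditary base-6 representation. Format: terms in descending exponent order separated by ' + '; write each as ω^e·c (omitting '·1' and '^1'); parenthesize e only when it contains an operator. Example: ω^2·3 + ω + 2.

ω·4

G_0=21  [base 5] 4·5 + 1  →[5↦6]→  4·6 + 1 = 25  −1 ⇒ G_1=24
G_1=24  [base 6] 4·6  →[6↦7]→  4·7 = 28  −1 ⇒ G_2=27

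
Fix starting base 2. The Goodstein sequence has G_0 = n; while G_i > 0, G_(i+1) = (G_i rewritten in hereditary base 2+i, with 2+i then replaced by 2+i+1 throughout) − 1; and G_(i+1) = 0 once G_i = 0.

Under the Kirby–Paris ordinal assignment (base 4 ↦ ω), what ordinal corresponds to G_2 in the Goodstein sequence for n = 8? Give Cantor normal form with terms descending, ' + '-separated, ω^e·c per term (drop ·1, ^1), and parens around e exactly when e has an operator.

ω^ω·2 + ω^2·2 + ω·2 + 1

base 2: 8 = 2^(2 + 1); at 3: 3^(3 + 1) = 81; next = 80
base 3: 80 = 2·3^3 + 2·3^2 + 2·3 + 2; at 4: 2·4^4 + 2·4^2 + 2·4 + 2 = 554; next = 553
base 4: 553 = 2·4^4 + 2·4^2 + 2·4 + 1; at 5: 2·5^5 + 2·5^2 + 2·5 + 1 = 6311; next = 6310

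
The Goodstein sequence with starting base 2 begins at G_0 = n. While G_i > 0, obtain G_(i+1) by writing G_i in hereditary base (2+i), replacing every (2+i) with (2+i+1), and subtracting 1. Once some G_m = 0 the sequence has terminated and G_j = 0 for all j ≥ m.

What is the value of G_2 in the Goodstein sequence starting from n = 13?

base 2: 13 = 2^(2 + 1) + 2^2 + 1; at 3: 3^(3 + 1) + 3^3 + 1 = 109; next = 108
base 3: 108 = 3^(3 + 1) + 3^3; at 4: 4^(4 + 1) + 4^4 = 1280; next = 1279

1279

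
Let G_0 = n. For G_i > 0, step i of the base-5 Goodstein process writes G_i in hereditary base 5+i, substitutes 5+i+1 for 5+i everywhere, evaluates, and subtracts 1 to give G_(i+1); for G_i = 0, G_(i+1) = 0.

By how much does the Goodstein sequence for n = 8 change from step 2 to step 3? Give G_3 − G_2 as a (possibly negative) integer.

step 0: 8 = 5 + 3; sub 6 for 5: 6 + 3; = 9; G_1 = 9−1 = 8
step 1: 8 = 6 + 2; sub 7 for 6: 7 + 2; = 9; G_2 = 9−1 = 8
step 2: 8 = 7 + 1; sub 8 for 7: 8 + 1; = 9; G_3 = 9−1 = 8

0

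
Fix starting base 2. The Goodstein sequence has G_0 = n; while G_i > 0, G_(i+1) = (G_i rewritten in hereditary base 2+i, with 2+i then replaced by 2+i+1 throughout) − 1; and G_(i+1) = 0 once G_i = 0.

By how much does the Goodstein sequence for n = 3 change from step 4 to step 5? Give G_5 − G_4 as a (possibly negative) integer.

i=0: 3 = 2 + 1 (b=2); 2→3: 3 + 1 = 4; 4−1 = 3
i=1: 3 = 3 (b=3); 3→4: 4 = 4; 4−1 = 3
i=2: 3 = 3 (b=4); 4→5: 3 = 3; 3−1 = 2
i=3: 2 = 2 (b=5); 5→6: 2 = 2; 2−1 = 1
i=4: 1 = 1 (b=6); 6→7: 1 = 1; 1−1 = 0

-1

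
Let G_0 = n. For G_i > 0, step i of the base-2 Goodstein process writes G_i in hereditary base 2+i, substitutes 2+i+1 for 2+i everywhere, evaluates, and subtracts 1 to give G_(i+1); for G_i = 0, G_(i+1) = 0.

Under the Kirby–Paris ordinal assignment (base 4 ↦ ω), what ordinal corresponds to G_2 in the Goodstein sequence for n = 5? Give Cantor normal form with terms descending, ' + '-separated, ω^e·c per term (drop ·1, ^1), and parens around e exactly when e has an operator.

5 —HB2→ 2^2 + 1 —bump→ 3^3 + 1 = 28 —(−1)→ 27
27 —HB3→ 3^3 —bump→ 4^4 = 256 —(−1)→ 255
255 —HB4→ 3·4^3 + 3·4^2 + 3·4 + 3 —bump→ 3·5^3 + 3·5^2 + 3·5 + 3 = 468 —(−1)→ 467

ω^3·3 + ω^2·3 + ω·3 + 3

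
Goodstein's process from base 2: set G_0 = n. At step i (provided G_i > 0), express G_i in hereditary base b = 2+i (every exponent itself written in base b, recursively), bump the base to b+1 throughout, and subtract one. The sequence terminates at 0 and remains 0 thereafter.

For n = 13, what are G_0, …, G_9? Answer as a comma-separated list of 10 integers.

G_0=13  [base 2] 2^(2 + 1) + 2^2 + 1  →[2↦3]→  3^(3 + 1) + 3^3 + 1 = 109  −1 ⇒ G_1=108
G_1=108  [base 3] 3^(3 + 1) + 3^3  →[3↦4]→  4^(4 + 1) + 4^4 = 1280  −1 ⇒ G_2=1279
G_2=1279  [base 4] 4^(4 + 1) + 3·4^3 + 3·4^2 + 3·4 + 3  →[4↦5]→  5^(5 + 1) + 3·5^3 + 3·5^2 + 3·5 + 3 = 16093  −1 ⇒ G_3=16092
G_3=16092  [base 5] 5^(5 + 1) + 3·5^3 + 3·5^2 + 3·5 + 2  →[5↦6]→  6^(6 + 1) + 3·6^3 + 3·6^2 + 3·6 + 2 = 280712  −1 ⇒ G_4=280711
G_4=280711  [base 6] 6^(6 + 1) + 3·6^3 + 3·6^2 + 3·6 + 1  →[6↦7]→  7^(7 + 1) + 3·7^3 + 3·7^2 + 3·7 + 1 = 5765999  −1 ⇒ G_5=5765998
G_5=5765998  [base 7] 7^(7 + 1) + 3·7^3 + 3·7^2 + 3·7  →[7↦8]→  8^(8 + 1) + 3·8^3 + 3·8^2 + 3·8 = 134219480  −1 ⇒ G_6=134219479
G_6=134219479  [base 8] 8^(8 + 1) + 3·8^3 + 3·8^2 + 2·8 + 7  →[8↦9]→  9^(9 + 1) + 3·9^3 + 3·9^2 + 2·9 + 7 = 3486786856  −1 ⇒ G_7=3486786855
G_7=3486786855  [base 9] 9^(9 + 1) + 3·9^3 + 3·9^2 + 2·9 + 6  →[9↦10]→  10^(10 + 1) + 3·10^3 + 3·10^2 + 2·10 + 6 = 100000003326  −1 ⇒ G_8=100000003325
G_8=100000003325  [base 10] 10^(10 + 1) + 3·10^3 + 3·10^2 + 2·10 + 5  →[10↦11]→  11^(11 + 1) + 3·11^3 + 3·11^2 + 2·11 + 5 = 3138428381104  −1 ⇒ G_9=3138428381103

13, 108, 1279, 16092, 280711, 5765998, 134219479, 3486786855, 100000003325, 3138428381103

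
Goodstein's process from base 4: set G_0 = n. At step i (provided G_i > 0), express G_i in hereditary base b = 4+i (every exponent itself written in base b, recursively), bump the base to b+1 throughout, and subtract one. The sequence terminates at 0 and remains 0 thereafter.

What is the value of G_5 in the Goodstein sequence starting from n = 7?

6

(0) 7|_4 = 4 + 3 ↦ 5 + 3|_5 = 8 ⇒ 7
(1) 7|_5 = 5 + 2 ↦ 6 + 2|_6 = 8 ⇒ 7
(2) 7|_6 = 6 + 1 ↦ 7 + 1|_7 = 8 ⇒ 7
(3) 7|_7 = 7 ↦ 8|_8 = 8 ⇒ 7
(4) 7|_8 = 7 ↦ 7|_9 = 7 ⇒ 6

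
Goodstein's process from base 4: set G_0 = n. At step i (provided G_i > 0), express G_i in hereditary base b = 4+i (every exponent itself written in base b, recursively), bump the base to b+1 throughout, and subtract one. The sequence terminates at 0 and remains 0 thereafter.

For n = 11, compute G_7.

15

G_0=11  [base 4] 2·4 + 3  →[4↦5]→  2·5 + 3 = 13  −1 ⇒ G_1=12
G_1=12  [base 5] 2·5 + 2  →[5↦6]→  2·6 + 2 = 14  −1 ⇒ G_2=13
G_2=13  [base 6] 2·6 + 1  →[6↦7]→  2·7 + 1 = 15  −1 ⇒ G_3=14
G_3=14  [base 7] 2·7  →[7↦8]→  2·8 = 16  −1 ⇒ G_4=15
G_4=15  [base 8] 8 + 7  →[8↦9]→  9 + 7 = 16  −1 ⇒ G_5=15
G_5=15  [base 9] 9 + 6  →[9↦10]→  10 + 6 = 16  −1 ⇒ G_6=15
G_6=15  [base 10] 10 + 5  →[10↦11]→  11 + 5 = 16  −1 ⇒ G_7=15
G_7=15  [base 11] 11 + 4  →[11↦12]→  12 + 4 = 16  −1 ⇒ G_8=15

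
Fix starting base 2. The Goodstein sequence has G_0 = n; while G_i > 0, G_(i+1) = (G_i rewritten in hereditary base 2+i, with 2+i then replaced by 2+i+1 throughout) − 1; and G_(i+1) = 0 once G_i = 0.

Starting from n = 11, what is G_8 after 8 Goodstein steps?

70077777775

G_0=11  [base 2] 2^(2 + 1) + 2 + 1  →[2↦3]→  3^(3 + 1) + 3 + 1 = 85  −1 ⇒ G_1=84
G_1=84  [base 3] 3^(3 + 1) + 3  →[3↦4]→  4^(4 + 1) + 4 = 1028  −1 ⇒ G_2=1027
G_2=1027  [base 4] 4^(4 + 1) + 3  →[4↦5]→  5^(5 + 1) + 3 = 15628  −1 ⇒ G_3=15627
G_3=15627  [base 5] 5^(5 + 1) + 2  →[5↦6]→  6^(6 + 1) + 2 = 279938  −1 ⇒ G_4=279937
G_4=279937  [base 6] 6^(6 + 1) + 1  →[6↦7]→  7^(7 + 1) + 1 = 5764802  −1 ⇒ G_5=5764801
G_5=5764801  [base 7] 7^(7 + 1)  →[7↦8]→  8^(8 + 1) = 134217728  −1 ⇒ G_6=134217727
G_6=134217727  [base 8] 7·8^8 + 7·8^7 + 7·8^6 + 7·8^5 + 7·8^4 + 7·8^3 + 7·8^2 + 7·8 + 7  →[8↦9]→  7·9^9 + 7·9^7 + 7·9^6 + 7·9^5 + 7·9^4 + 7·9^3 + 7·9^2 + 7·9 + 7 = 2749609303  −1 ⇒ G_7=2749609302
G_7=2749609302  [base 9] 7·9^9 + 7·9^7 + 7·9^6 + 7·9^5 + 7·9^4 + 7·9^3 + 7·9^2 + 7·9 + 6  →[9↦10]→  7·10^10 + 7·10^7 + 7·10^6 + 7·10^5 + 7·10^4 + 7·10^3 + 7·10^2 + 7·10 + 6 = 70077777776  −1 ⇒ G_8=70077777775
G_8=70077777775  [base 10] 7·10^10 + 7·10^7 + 7·10^6 + 7·10^5 + 7·10^4 + 7·10^3 + 7·10^2 + 7·10 + 5  →[10↦11]→  7·11^11 + 7·11^7 + 7·11^6 + 7·11^5 + 7·11^4 + 7·11^3 + 7·11^2 + 7·11 + 5 = 1997331745491  −1 ⇒ G_9=1997331745490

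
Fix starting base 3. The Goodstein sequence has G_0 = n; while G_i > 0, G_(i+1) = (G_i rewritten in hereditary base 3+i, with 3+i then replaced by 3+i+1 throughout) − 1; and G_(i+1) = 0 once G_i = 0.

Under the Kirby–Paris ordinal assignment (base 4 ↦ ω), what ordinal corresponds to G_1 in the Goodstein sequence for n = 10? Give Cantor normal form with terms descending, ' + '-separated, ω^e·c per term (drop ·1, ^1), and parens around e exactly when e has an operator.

G_0=10  [base 3] 3^2 + 1  →[3↦4]→  4^2 + 1 = 17  −1 ⇒ G_1=16
G_1=16  [base 4] 4^2  →[4↦5]→  5^2 = 25  −1 ⇒ G_2=24

ω^2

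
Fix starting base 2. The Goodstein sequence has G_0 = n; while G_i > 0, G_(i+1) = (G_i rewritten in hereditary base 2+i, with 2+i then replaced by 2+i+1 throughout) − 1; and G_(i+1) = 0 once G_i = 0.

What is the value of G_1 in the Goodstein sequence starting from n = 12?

(0) 12|_2 = 2^(2 + 1) + 2^2 ↦ 3^(3 + 1) + 3^3|_3 = 108 ⇒ 107
(1) 107|_3 = 3^(3 + 1) + 2·3^2 + 2·3 + 2 ↦ 4^(4 + 1) + 2·4^2 + 2·4 + 2|_4 = 1066 ⇒ 1065

107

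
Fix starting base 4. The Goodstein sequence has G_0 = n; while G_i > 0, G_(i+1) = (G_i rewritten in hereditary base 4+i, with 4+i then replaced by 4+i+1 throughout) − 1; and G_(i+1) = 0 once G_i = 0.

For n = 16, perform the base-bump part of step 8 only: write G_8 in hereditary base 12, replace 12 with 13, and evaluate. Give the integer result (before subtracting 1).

step 0: 16 = 4^2; sub 5 for 4: 5^2; = 25; G_1 = 25−1 = 24
step 1: 24 = 4·5 + 4; sub 6 for 5: 4·6 + 4; = 28; G_2 = 28−1 = 27
step 2: 27 = 4·6 + 3; sub 7 for 6: 4·7 + 3; = 31; G_3 = 31−1 = 30
step 3: 30 = 4·7 + 2; sub 8 for 7: 4·8 + 2; = 34; G_4 = 34−1 = 33
step 4: 33 = 4·8 + 1; sub 9 for 8: 4·9 + 1; = 37; G_5 = 37−1 = 36
step 5: 36 = 4·9; sub 10 for 9: 4·10; = 40; G_6 = 40−1 = 39
step 6: 39 = 3·10 + 9; sub 11 for 10: 3·11 + 9; = 42; G_7 = 42−1 = 41
step 7: 41 = 3·11 + 8; sub 12 for 11: 3·12 + 8; = 44; G_8 = 44−1 = 43
step 8: 43 = 3·12 + 7; sub 13 for 12: 3·13 + 7; = 46; G_9 = 46−1 = 45

46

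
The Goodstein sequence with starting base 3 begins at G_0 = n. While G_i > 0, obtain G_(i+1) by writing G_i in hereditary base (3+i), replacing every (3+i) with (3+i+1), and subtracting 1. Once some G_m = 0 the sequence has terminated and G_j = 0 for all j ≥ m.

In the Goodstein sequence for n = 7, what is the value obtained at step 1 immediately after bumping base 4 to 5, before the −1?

10

(0) 7|_3 = 2·3 + 1 ↦ 2·4 + 1|_4 = 9 ⇒ 8
(1) 8|_4 = 2·4 ↦ 2·5|_5 = 10 ⇒ 9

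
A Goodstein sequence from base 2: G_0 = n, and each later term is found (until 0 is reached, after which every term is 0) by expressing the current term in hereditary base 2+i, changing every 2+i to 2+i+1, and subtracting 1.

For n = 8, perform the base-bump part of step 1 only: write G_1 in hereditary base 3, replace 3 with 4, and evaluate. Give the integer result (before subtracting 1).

base 2: 8 = 2^(2 + 1); at 3: 3^(3 + 1) = 81; next = 80
base 3: 80 = 2·3^3 + 2·3^2 + 2·3 + 2; at 4: 2·4^4 + 2·4^2 + 2·4 + 2 = 554; next = 553

554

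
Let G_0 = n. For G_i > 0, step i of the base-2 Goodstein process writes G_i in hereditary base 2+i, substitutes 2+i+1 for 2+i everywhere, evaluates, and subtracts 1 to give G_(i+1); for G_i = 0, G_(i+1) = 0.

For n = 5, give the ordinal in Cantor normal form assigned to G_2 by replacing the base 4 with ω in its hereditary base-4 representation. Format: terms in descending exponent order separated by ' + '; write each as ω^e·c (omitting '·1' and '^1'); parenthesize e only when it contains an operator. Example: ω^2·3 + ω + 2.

ω^3·3 + ω^2·3 + ω·3 + 3

[0] 5 ≡ 2^2 + 1 (base 2). Lift 3: 28. −1: 27.
[1] 27 ≡ 3^3 (base 3). Lift 4: 256. −1: 255.
[2] 255 ≡ 3·4^3 + 3·4^2 + 3·4 + 3 (base 4). Lift 5: 468. −1: 467.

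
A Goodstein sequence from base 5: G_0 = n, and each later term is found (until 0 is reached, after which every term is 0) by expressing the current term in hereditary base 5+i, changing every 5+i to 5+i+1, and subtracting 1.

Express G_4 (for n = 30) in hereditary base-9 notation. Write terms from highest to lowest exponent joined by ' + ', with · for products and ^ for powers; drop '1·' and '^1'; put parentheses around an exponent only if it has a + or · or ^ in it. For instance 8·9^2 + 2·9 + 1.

9^2 + 2

base 5: 30 = 5^2 + 5; at 6: 6^2 + 6 = 42; next = 41
base 6: 41 = 6^2 + 5; at 7: 7^2 + 5 = 54; next = 53
base 7: 53 = 7^2 + 4; at 8: 8^2 + 4 = 68; next = 67
base 8: 67 = 8^2 + 3; at 9: 9^2 + 3 = 84; next = 83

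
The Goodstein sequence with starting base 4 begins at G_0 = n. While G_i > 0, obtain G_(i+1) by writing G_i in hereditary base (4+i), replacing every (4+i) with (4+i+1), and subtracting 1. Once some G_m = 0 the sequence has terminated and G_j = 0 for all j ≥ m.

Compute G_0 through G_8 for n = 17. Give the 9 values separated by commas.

17, 25, 35, 39, 43, 47, 51, 55, 59

G_0 = 17. HB_4(17) = 4^2 + 1. Bump = 26. G_1 = 25.
G_1 = 25. HB_5(25) = 5^2. Bump = 36. G_2 = 35.
G_2 = 35. HB_6(35) = 5·6 + 5. Bump = 40. G_3 = 39.
G_3 = 39. HB_7(39) = 5·7 + 4. Bump = 44. G_4 = 43.
G_4 = 43. HB_8(43) = 5·8 + 3. Bump = 48. G_5 = 47.
G_5 = 47. HB_9(47) = 5·9 + 2. Bump = 52. G_6 = 51.
G_6 = 51. HB_10(51) = 5·10 + 1. Bump = 56. G_7 = 55.
G_7 = 55. HB_11(55) = 5·11. Bump = 60. G_8 = 59.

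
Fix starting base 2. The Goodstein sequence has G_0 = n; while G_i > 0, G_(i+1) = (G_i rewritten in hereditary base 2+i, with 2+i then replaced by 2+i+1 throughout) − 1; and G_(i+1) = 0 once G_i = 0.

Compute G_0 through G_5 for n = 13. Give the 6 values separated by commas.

13, 108, 1279, 16092, 280711, 5765998

13 —HB2→ 2^(2 + 1) + 2^2 + 1 —bump→ 3^(3 + 1) + 3^3 + 1 = 109 —(−1)→ 108
108 —HB3→ 3^(3 + 1) + 3^3 —bump→ 4^(4 + 1) + 4^4 = 1280 —(−1)→ 1279
1279 —HB4→ 4^(4 + 1) + 3·4^3 + 3·4^2 + 3·4 + 3 —bump→ 5^(5 + 1) + 3·5^3 + 3·5^2 + 3·5 + 3 = 16093 —(−1)→ 16092
16092 —HB5→ 5^(5 + 1) + 3·5^3 + 3·5^2 + 3·5 + 2 —bump→ 6^(6 + 1) + 3·6^3 + 3·6^2 + 3·6 + 2 = 280712 —(−1)→ 280711
280711 —HB6→ 6^(6 + 1) + 3·6^3 + 3·6^2 + 3·6 + 1 —bump→ 7^(7 + 1) + 3·7^3 + 3·7^2 + 3·7 + 1 = 5765999 —(−1)→ 5765998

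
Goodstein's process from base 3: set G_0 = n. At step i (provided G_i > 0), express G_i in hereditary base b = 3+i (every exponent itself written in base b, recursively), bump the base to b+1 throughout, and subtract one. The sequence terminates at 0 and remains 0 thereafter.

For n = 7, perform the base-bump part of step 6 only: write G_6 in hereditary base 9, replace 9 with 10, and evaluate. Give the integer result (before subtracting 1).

10

[0] 7 ≡ 2·3 + 1 (base 3). Lift 4: 9. −1: 8.
[1] 8 ≡ 2·4 (base 4). Lift 5: 10. −1: 9.
[2] 9 ≡ 5 + 4 (base 5). Lift 6: 10. −1: 9.
[3] 9 ≡ 6 + 3 (base 6). Lift 7: 10. −1: 9.
[4] 9 ≡ 7 + 2 (base 7). Lift 8: 10. −1: 9.
[5] 9 ≡ 8 + 1 (base 8). Lift 9: 10. −1: 9.
[6] 9 ≡ 9 (base 9). Lift 10: 10. −1: 9.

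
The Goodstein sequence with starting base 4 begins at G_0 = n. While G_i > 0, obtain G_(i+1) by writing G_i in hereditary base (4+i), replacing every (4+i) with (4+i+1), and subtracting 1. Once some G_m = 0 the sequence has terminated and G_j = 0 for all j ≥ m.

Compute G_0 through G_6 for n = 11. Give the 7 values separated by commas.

G_0 = 11. HB_4(11) = 2·4 + 3. Bump = 13. G_1 = 12.
G_1 = 12. HB_5(12) = 2·5 + 2. Bump = 14. G_2 = 13.
G_2 = 13. HB_6(13) = 2·6 + 1. Bump = 15. G_3 = 14.
G_3 = 14. HB_7(14) = 2·7. Bump = 16. G_4 = 15.
G_4 = 15. HB_8(15) = 8 + 7. Bump = 16. G_5 = 15.
G_5 = 15. HB_9(15) = 9 + 6. Bump = 16. G_6 = 15.

11, 12, 13, 14, 15, 15, 15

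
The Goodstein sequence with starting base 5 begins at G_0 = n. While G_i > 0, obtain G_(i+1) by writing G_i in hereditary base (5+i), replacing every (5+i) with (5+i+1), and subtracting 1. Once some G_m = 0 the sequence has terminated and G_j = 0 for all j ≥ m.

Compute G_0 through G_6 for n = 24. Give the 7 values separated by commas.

24, 27, 30, 33, 36, 39, 41

24 —HB5→ 4·5 + 4 —bump→ 4·6 + 4 = 28 —(−1)→ 27
27 —HB6→ 4·6 + 3 —bump→ 4·7 + 3 = 31 —(−1)→ 30
30 —HB7→ 4·7 + 2 —bump→ 4·8 + 2 = 34 —(−1)→ 33
33 —HB8→ 4·8 + 1 —bump→ 4·9 + 1 = 37 —(−1)→ 36
36 —HB9→ 4·9 —bump→ 4·10 = 40 —(−1)→ 39
39 —HB10→ 3·10 + 9 —bump→ 3·11 + 9 = 42 —(−1)→ 41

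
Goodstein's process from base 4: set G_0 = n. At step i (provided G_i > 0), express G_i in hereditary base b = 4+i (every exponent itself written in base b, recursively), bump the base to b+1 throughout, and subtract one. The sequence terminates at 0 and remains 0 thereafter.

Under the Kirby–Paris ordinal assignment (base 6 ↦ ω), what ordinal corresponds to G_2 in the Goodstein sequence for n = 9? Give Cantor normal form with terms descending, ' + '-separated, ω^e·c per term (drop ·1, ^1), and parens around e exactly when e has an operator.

[0] 9 ≡ 2·4 + 1 (base 4). Lift 5: 11. −1: 10.
[1] 10 ≡ 2·5 (base 5). Lift 6: 12. −1: 11.
[2] 11 ≡ 6 + 5 (base 6). Lift 7: 12. −1: 11.

ω + 5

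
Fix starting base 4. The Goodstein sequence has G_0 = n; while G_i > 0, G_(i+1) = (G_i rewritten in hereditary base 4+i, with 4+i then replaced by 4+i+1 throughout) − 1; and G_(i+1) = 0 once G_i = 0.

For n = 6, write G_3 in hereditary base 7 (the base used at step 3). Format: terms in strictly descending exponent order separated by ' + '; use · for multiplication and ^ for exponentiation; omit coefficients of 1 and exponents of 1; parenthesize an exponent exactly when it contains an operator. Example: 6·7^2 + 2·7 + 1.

step 0: 6 = 4 + 2; sub 5 for 4: 5 + 2; = 7; G_1 = 7−1 = 6
step 1: 6 = 5 + 1; sub 6 for 5: 6 + 1; = 7; G_2 = 7−1 = 6
step 2: 6 = 6; sub 7 for 6: 7; = 7; G_3 = 7−1 = 6
step 3: 6 = 6; sub 8 for 7: 6; = 6; G_4 = 6−1 = 5

6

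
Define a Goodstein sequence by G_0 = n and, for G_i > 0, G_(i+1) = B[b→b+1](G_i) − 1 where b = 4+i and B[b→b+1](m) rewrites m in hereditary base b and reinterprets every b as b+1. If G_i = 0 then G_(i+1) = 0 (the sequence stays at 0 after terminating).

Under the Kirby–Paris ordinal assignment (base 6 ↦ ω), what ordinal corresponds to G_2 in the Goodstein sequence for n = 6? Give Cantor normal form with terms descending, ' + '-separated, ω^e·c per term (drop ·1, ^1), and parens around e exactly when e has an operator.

ω

step 0: 6 = 4 + 2; sub 5 for 4: 5 + 2; = 7; G_1 = 7−1 = 6
step 1: 6 = 5 + 1; sub 6 for 5: 6 + 1; = 7; G_2 = 7−1 = 6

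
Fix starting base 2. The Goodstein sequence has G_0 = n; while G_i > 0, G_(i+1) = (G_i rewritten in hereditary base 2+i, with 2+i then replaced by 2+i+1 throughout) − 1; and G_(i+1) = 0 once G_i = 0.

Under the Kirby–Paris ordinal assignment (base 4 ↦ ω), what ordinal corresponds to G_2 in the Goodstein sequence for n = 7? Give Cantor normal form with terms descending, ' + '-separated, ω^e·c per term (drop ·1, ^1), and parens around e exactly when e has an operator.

[0] 7 ≡ 2^2 + 2 + 1 (base 2). Lift 3: 31. −1: 30.
[1] 30 ≡ 3^3 + 3 (base 3). Lift 4: 260. −1: 259.

ω^ω + 3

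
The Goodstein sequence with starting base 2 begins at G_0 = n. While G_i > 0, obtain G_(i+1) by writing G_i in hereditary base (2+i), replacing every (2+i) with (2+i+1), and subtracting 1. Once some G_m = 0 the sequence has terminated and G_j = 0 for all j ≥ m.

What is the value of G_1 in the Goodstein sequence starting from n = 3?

3

base 2: 3 = 2 + 1; at 3: 3 + 1 = 4; next = 3
base 3: 3 = 3; at 4: 4 = 4; next = 3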